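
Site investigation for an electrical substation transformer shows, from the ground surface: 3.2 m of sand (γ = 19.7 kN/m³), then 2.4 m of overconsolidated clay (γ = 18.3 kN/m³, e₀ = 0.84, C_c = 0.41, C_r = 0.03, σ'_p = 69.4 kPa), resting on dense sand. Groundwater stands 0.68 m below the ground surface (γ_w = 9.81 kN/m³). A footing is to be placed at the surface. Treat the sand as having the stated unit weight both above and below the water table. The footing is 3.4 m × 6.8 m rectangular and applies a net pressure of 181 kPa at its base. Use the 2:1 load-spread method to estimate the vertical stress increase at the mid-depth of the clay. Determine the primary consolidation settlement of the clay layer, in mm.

Mid-depth of clay below the ground surface: z = 3.2 + 2.4/2 = 4.4 m.
Total vertical stress at mid-clay: σ_v = 19.7×3.2 + 18.3×1.2 = 85 kPa.
Pore pressure: u = 9.81×(4.4 − 0.68) = 36.493 kPa.
Initial effective stress: σ'_0 = σ_v − u = 85 − 36.493 = 48.507 kPa.
Stress increase at mid-clay by the 2:1 spreading method:
Δσ = qBL/((B+z)(L+z)) = 181×3.4×6.8/((3.4+4.4)(6.8+4.4)) = 47.902 kPa
Final effective stress: σ'_f = 48.507 + 47.902 = 96.409 kPa.
σ'_f = 96.409 > σ'_p = 69.4 kPa, so the stress path crosses the preconsolidation pressure — recompression up to σ'_p, then virgin compression beyond:
S_c = H/(1+e₀)·[C_r·log₁₀(σ'_p/σ'_0) + C_c·log₁₀(σ'_f/σ'_p)]
    = 2.4/1.84 × [0.03×log₁₀(69.4/48.507) + 0.41×log₁₀(96.409/69.4)]
    = 1.3043 × [0.0046667 + 0.058531] = 0.08243 m

S_c ≈ 82.4 mm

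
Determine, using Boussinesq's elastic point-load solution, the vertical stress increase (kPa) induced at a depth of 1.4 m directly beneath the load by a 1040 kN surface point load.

Boussinesq vertical stress below a point load on an elastic half-space:
Δσ_z = 3P/(2πz²) · [1 + (r/z)²]^(−5/2)
r/z = 0/1.4 = 0; [1+(r/z)²]^(−5/2) = 1.
Δσ_z = 3×1040/(2π×1.4²) × 1 = 253.35 × 1 = 253.3 kPa

Δσ_z ≈ 253 kPa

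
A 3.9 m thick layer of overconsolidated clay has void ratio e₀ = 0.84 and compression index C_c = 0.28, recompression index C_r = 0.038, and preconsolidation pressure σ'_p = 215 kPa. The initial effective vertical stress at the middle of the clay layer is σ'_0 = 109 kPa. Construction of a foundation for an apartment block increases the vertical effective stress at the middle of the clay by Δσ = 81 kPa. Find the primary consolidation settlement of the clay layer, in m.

Final effective stress: σ'_f = 109 + 81 = 190 kPa.
σ'_f = 190 ≤ σ'_p = 215 kPa, so the clay remains overconsolidated and only the recompression index applies:
S_c = C_r·H/(1+e₀)·log₁₀(σ'_f/σ'_0) = 0.038×3.9/1.84×log₁₀(190/109)
    = 0.080545 × 0.24133 = 0.01944 m

S_c ≈ 0.0194 m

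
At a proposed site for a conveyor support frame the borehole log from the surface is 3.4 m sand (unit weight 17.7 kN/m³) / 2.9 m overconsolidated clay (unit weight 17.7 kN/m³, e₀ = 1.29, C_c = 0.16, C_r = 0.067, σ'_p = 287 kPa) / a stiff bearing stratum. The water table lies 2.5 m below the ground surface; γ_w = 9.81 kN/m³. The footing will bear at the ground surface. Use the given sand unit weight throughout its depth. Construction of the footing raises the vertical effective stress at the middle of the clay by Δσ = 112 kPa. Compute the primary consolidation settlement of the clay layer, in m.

S_c ≈ 0.0377 m

Mid-depth of clay below the ground surface: z = 3.4 + 2.9/2 = 4.85 m.
Total vertical stress at mid-clay: σ_v = 17.7×3.4 + 17.7×1.45 = 85.845 kPa.
Pore pressure: u = 9.81×(4.85 − 2.5) = 23.054 kPa.
Initial effective stress: σ'_0 = σ_v − u = 85.845 − 23.054 = 62.791 kPa.
Final effective stress: σ'_f = 62.791 + 112 = 174.79 kPa.
σ'_f = 174.79 ≤ σ'_p = 287 kPa, so the clay remains overconsolidated and only the recompression index applies:
S_c = C_r·H/(1+e₀)·log₁₀(σ'_f/σ'_0) = 0.067×2.9/2.29×log₁₀(174.79/62.791)
    = 0.084849 × 0.44462 = 0.03773 m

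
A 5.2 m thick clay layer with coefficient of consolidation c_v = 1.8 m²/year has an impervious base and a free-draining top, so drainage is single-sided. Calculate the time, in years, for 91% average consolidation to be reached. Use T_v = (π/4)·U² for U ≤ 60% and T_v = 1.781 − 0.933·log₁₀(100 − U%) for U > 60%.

t ≈ 13.4 years

Drainage path length: H_d = H = 5.2 m (single drainage).
U > 60%: T_v = 1.781 − 0.933·log₁₀(100 − 91) = 0.89069.
t = T_v·H_d²/c_v = 0.89069×5.2²/1.8 = 13.38 years.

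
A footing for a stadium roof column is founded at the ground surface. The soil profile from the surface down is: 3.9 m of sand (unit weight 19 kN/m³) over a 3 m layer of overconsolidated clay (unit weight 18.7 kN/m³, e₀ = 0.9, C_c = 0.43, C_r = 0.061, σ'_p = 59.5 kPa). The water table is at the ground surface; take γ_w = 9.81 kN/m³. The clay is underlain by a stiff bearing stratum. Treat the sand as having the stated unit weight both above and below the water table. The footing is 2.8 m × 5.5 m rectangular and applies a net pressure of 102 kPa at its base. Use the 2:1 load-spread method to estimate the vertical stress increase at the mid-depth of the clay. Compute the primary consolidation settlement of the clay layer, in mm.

Mid-depth of clay below the ground surface: z = 3.9 + 3/2 = 5.4 m.
Total vertical stress at mid-clay: σ_v = 19×3.9 + 18.7×1.5 = 102.15 kPa.
Pore pressure: u = 9.81×(5.4 − 0) = 52.974 kPa.
Initial effective stress: σ'_0 = σ_v − u = 102.15 − 52.974 = 49.176 kPa.
Stress increase at mid-clay by the 2:1 spreading method:
Δσ = qBL/((B+z)(L+z)) = 102×2.8×5.5/((2.8+5.4)(5.5+5.4)) = 17.574 kPa
Final effective stress: σ'_f = 49.176 + 17.574 = 66.75 kPa.
σ'_f = 66.75 > σ'_p = 59.5 kPa, so the stress path crosses the preconsolidation pressure — recompression up to σ'_p, then virgin compression beyond:
S_c = H/(1+e₀)·[C_r·log₁₀(σ'_p/σ'_0) + C_c·log₁₀(σ'_f/σ'_p)]
    = 3/1.9 × [0.061×log₁₀(59.5/49.176) + 0.43×log₁₀(66.75/59.5)]
    = 1.5789 × [0.0050486 + 0.021472] = 0.04187 m

S_c ≈ 41.9 mm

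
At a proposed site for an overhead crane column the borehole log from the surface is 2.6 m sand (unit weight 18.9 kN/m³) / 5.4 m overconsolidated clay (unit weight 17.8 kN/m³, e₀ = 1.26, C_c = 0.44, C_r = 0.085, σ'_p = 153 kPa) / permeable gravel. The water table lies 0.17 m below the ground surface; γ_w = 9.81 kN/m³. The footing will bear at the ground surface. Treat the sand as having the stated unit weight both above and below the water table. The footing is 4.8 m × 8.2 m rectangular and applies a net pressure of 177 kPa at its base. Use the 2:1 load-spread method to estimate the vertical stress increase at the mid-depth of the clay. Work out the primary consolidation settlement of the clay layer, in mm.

Mid-depth of clay below the ground surface: z = 2.6 + 5.4/2 = 5.3 m.
Total vertical stress at mid-clay: σ_v = 18.9×2.6 + 17.8×2.7 = 97.2 kPa.
Pore pressure: u = 9.81×(5.3 − 0.17) = 50.325 kPa.
Initial effective stress: σ'_0 = σ_v − u = 97.2 − 50.325 = 46.875 kPa.
Stress increase at mid-clay by the 2:1 spreading method:
Δσ = qBL/((B+z)(L+z)) = 177×4.8×8.2/((4.8+5.3)(8.2+5.3)) = 51.094 kPa
Final effective stress: σ'_f = 46.875 + 51.094 = 97.969 kPa.
σ'_f = 97.969 ≤ σ'_p = 153 kPa, so the clay remains overconsolidated and only the recompression index applies:
S_c = C_r·H/(1+e₀)·log₁₀(σ'_f/σ'_0) = 0.085×5.4/2.26×log₁₀(97.969/46.875)
    = 0.2031 × 0.32015 = 0.06502 m

S_c ≈ 65 mm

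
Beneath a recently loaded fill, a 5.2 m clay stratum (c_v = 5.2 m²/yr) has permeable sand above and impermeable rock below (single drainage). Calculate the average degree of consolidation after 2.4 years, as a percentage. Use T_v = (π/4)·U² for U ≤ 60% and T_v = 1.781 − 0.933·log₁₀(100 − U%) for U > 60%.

U ≈ 74 %

Drainage path length: H_d = H = 5.2 m (single drainage).
T_v = c_v·t/H_d² = 5.2×2.4/5.2² = 0.46154.
T_v = 0.46154 corresponds to the U > 60% branch:
U = 1 − 10^((1.781 − T_v)/0.933)/100 = 0.7405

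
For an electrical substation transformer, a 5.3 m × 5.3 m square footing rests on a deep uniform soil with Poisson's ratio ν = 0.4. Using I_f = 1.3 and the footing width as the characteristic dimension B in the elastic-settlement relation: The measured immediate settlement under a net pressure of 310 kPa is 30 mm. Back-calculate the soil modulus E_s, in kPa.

S_e = q·B·(1−ν²)/E_s · I_f  ⇒  E_s = q·B·(1−ν²)·I_f / S_e.
E_s = 310 × 5.3 × 0.84 × 1.3 / 0.03 = 59810 kPa

E_s ≈ 59800 kPa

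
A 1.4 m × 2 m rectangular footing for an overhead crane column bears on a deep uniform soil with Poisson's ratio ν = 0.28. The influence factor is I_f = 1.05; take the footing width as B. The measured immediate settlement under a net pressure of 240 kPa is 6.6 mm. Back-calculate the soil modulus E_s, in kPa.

E_s ≈ 49300 kPa

S_e = q·B·(1−ν²)/E_s · I_f  ⇒  E_s = q·B·(1−ν²)·I_f / S_e.
E_s = 240 × 1.4 × 0.9216 × 1.05 / 0.0066 = 49260 kPa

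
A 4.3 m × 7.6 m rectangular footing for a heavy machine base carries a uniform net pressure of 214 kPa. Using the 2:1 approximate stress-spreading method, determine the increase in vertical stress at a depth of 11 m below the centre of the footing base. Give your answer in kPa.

By the 2:1 method the load spreads at 1 horizontal : 2 vertical, so at depth z the loaded area has grown by z in each plan dimension:
Δσ = qBL/((B+z)(L+z)) = 214×4.3×7.6/((4.3+11)(7.6+11)) = 24.575 kPa

Δσ_z ≈ 24.6 kPa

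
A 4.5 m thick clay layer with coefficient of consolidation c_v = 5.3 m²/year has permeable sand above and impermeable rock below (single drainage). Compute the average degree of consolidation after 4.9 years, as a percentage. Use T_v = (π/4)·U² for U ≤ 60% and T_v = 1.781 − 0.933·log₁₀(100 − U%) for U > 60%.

U ≈ 96.6 %

Drainage path length: H_d = H = 4.5 m (single drainage).
T_v = c_v·t/H_d² = 5.3×4.9/4.5² = 1.2825.
T_v = 1.2825 corresponds to the U > 60% branch:
U = 1 − 10^((1.781 − T_v)/0.933)/100 = 0.9658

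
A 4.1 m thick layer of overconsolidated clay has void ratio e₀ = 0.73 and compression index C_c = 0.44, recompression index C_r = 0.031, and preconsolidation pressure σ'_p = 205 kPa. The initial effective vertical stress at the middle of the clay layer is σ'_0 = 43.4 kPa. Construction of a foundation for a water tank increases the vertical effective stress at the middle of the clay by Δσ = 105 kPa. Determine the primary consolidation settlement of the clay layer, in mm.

S_c ≈ 39.2 mm

Final effective stress: σ'_f = 43.4 + 105 = 148.4 kPa.
σ'_f = 148.4 ≤ σ'_p = 205 kPa, so the clay remains overconsolidated and only the recompression index applies:
S_c = C_r·H/(1+e₀)·log₁₀(σ'_f/σ'_0) = 0.031×4.1/1.73×log₁₀(148.4/43.4)
    = 0.073467 × 0.53394 = 0.03923 m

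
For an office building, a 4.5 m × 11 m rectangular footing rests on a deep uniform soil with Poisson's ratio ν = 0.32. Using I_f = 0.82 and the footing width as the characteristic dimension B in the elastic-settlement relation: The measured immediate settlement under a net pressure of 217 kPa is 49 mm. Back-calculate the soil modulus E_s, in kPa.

S_e = q·B·(1−ν²)/E_s · I_f  ⇒  E_s = q·B·(1−ν²)·I_f / S_e.
E_s = 217 × 4.5 × 0.8976 × 0.82 / 0.049 = 14670 kPa

E_s ≈ 14700 kPa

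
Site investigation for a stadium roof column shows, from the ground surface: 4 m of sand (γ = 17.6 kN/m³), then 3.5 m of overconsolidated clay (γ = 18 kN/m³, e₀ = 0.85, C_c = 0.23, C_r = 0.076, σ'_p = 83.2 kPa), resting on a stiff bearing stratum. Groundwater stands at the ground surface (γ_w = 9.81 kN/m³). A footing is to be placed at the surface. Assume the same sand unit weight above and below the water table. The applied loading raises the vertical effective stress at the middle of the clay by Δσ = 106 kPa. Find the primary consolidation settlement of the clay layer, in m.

S_c ≈ 0.151 m

Mid-depth of clay below the ground surface: z = 4 + 3.5/2 = 5.75 m.
Total vertical stress at mid-clay: σ_v = 17.6×4 + 18×1.75 = 101.9 kPa.
Pore pressure: u = 9.81×(5.75 − 0) = 56.408 kPa.
Initial effective stress: σ'_0 = σ_v − u = 101.9 − 56.408 = 45.492 kPa.
Final effective stress: σ'_f = 45.492 + 106 = 151.49 kPa.
σ'_f = 151.49 > σ'_p = 83.2 kPa, so the stress path crosses the preconsolidation pressure — recompression up to σ'_p, then virgin compression beyond:
S_c = H/(1+e₀)·[C_r·log₁₀(σ'_p/σ'_0) + C_c·log₁₀(σ'_f/σ'_p)]
    = 3.5/1.85 × [0.076×log₁₀(83.2/45.492) + 0.23×log₁₀(151.49/83.2)]
    = 1.8919 × [0.019926 + 0.05986] = 0.1509 m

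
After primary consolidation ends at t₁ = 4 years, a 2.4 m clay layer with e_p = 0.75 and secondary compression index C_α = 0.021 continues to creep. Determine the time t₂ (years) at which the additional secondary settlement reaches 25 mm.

t₂ ≈ 29.5 years

S_s = C_α·H/(1+e_p)·log₁₀(t₂/t₁) ⇒ log₁₀(t₂/t₁) = S_s·(1+e_p)/(C_α·H).
log₁₀(t₂/t₁) = 0.025 × (1+0.75) / (0.021×2.4) = 0.8681
t₂ = t₁ × 10^0.8681 = 4 × 7.38 = 29.52 years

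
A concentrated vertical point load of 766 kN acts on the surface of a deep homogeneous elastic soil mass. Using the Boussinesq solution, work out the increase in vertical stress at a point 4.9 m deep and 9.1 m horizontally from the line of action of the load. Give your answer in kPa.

Boussinesq vertical stress below a point load on an elastic half-space:
Δσ_z = 3P/(2πz²) · [1 + (r/z)²]^(−5/2)
r/z = 9.1/4.9 = 1.8571; [1+(r/z)²]^(−5/2) = 0.023952.
Δσ_z = 3×766/(2π×4.9²) × 0.023952 = 15.233 × 0.023952 = 0.3649 kPa

Δσ_z ≈ 0.365 kPa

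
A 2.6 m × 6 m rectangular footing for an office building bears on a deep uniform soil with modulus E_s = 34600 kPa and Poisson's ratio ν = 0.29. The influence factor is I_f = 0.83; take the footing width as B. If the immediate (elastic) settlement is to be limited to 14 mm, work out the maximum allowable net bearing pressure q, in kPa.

q ≈ 245 kPa

S_e = q·B·(1−ν²)/E_s · I_f  ⇒  q = S_e·E_s / (B·(1−ν²)·I_f).
q = 0.014 × 34600 / (2.6 × 0.9159 × 0.83) = 245.1 kPa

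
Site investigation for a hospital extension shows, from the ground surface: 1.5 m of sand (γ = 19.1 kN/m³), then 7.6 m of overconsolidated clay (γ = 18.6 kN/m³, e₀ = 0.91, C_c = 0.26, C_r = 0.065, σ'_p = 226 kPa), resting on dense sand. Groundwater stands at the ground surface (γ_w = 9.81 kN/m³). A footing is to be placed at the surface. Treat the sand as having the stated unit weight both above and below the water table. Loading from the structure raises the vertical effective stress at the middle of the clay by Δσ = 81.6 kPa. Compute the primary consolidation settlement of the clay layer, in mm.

Mid-depth of clay below the ground surface: z = 1.5 + 7.6/2 = 5.3 m.
Total vertical stress at mid-clay: σ_v = 19.1×1.5 + 18.6×3.8 = 99.33 kPa.
Pore pressure: u = 9.81×(5.3 − 0) = 51.993 kPa.
Initial effective stress: σ'_0 = σ_v − u = 99.33 − 51.993 = 47.337 kPa.
Final effective stress: σ'_f = 47.337 + 81.6 = 128.94 kPa.
σ'_f = 128.94 ≤ σ'_p = 226 kPa, so the clay remains overconsolidated and only the recompression index applies:
S_c = C_r·H/(1+e₀)·log₁₀(σ'_f/σ'_0) = 0.065×7.6/1.91×log₁₀(128.94/47.337)
    = 0.25864 × 0.43519 = 0.1126 m

S_c ≈ 113 mm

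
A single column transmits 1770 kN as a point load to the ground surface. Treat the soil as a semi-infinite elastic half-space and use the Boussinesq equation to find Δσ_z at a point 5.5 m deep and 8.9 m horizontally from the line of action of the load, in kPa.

Δσ_z ≈ 1.12 kPa

Boussinesq vertical stress below a point load on an elastic half-space:
Δσ_z = 3P/(2πz²) · [1 + (r/z)²]^(−5/2)
r/z = 8.9/5.5 = 1.6182; [1+(r/z)²]^(−5/2) = 0.040149.
Δσ_z = 3×1770/(2π×5.5²) × 0.040149 = 27.938 × 0.040149 = 1.122 kPa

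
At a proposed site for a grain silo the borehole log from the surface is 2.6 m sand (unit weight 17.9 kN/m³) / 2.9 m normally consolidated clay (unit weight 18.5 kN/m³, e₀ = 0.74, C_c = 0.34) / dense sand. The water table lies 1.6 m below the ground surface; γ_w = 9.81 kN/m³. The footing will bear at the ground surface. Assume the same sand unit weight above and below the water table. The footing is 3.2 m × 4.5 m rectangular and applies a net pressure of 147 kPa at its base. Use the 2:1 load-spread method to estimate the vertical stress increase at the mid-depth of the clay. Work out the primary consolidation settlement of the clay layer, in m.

S_c ≈ 0.129 m

Mid-depth of clay below the ground surface: z = 2.6 + 2.9/2 = 4.05 m.
Total vertical stress at mid-clay: σ_v = 17.9×2.6 + 18.5×1.45 = 73.365 kPa.
Pore pressure: u = 9.81×(4.05 − 1.6) = 24.035 kPa.
Initial effective stress: σ'_0 = σ_v − u = 73.365 − 24.035 = 49.33 kPa.
Stress increase at mid-clay by the 2:1 spreading method:
Δσ = qBL/((B+z)(L+z)) = 147×3.2×4.5/((3.2+4.05)(4.5+4.05)) = 34.149 kPa
Final effective stress: σ'_f = σ'_0 + Δσ = 49.33 + 34.149 = 83.479 kPa.
Normally consolidated clay, so the full stress increment lies on the virgin compression line:
S_c = C_c·H/(1+e₀)·log₁₀(σ'_f/σ'_0) = 0.34×2.9/(1+0.74)×log₁₀(83.479/49.33)
    = 0.56667 × 0.22847 = 0.1295 m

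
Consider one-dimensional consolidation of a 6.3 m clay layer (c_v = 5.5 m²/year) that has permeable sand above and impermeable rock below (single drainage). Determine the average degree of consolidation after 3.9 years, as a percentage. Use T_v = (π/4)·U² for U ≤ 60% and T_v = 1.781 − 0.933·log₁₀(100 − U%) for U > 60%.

U ≈ 78.6 %

Drainage path length: H_d = H = 6.3 m (single drainage).
T_v = c_v·t/H_d² = 5.5×3.9/6.3² = 0.54044.
T_v = 0.54044 corresponds to the U > 60% branch:
U = 1 − 10^((1.781 − T_v)/0.933)/100 = 0.7864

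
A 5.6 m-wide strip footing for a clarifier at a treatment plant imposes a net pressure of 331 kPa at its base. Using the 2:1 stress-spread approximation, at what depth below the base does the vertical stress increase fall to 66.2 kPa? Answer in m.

z ≈ 22.4 m

2:1 spreading — at depth z the loaded area has grown by z in each plan dimension:
qB/(B+z) = Δσ_z ⇒ z = qB/Δσ_z − B = 331×5.6/66.2 − 5.6 = 22.4 m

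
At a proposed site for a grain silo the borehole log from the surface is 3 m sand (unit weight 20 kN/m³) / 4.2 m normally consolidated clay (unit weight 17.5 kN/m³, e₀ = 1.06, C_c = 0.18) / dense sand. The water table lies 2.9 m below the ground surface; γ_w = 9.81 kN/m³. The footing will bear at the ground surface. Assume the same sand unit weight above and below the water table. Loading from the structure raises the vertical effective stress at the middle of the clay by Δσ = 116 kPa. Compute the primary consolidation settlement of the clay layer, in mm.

S_c ≈ 149 mm

Mid-depth of clay below the ground surface: z = 3 + 4.2/2 = 5.1 m.
Total vertical stress at mid-clay: σ_v = 20×3 + 17.5×2.1 = 96.75 kPa.
Pore pressure: u = 9.81×(5.1 − 2.9) = 21.582 kPa.
Initial effective stress: σ'_0 = σ_v − u = 96.75 − 21.582 = 75.168 kPa.
Final effective stress: σ'_f = σ'_0 + Δσ = 75.168 + 116 = 191.17 kPa.
Normally consolidated clay, so the full stress increment lies on the virgin compression line:
S_c = C_c·H/(1+e₀)·log₁₀(σ'_f/σ'_0) = 0.18×4.2/(1+1.06)×log₁₀(191.17/75.168)
    = 0.36699 × 0.40539 = 0.1488 m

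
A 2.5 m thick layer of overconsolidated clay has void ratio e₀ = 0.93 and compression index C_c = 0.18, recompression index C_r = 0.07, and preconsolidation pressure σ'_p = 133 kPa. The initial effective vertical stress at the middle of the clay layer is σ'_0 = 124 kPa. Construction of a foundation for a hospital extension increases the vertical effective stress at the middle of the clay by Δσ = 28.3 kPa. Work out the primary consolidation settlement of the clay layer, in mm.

Final effective stress: σ'_f = 124 + 28.3 = 152.3 kPa.
σ'_f = 152.3 > σ'_p = 133 kPa, so the stress path crosses the preconsolidation pressure — recompression up to σ'_p, then virgin compression beyond:
S_c = H/(1+e₀)·[C_r·log₁₀(σ'_p/σ'_0) + C_c·log₁₀(σ'_f/σ'_p)]
    = 2.5/1.93 × [0.07×log₁₀(133/124) + 0.18×log₁₀(152.3/133)]
    = 1.2953 × [0.0021301 + 0.010593] = 0.01648 m

S_c ≈ 16.5 mm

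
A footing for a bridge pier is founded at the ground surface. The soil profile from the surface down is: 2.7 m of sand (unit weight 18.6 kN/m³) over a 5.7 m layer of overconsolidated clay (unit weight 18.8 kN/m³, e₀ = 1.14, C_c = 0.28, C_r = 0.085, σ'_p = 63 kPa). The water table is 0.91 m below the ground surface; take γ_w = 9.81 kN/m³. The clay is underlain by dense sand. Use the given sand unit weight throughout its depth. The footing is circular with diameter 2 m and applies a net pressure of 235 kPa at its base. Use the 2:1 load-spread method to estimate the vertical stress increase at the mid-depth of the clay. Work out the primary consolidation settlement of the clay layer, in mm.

S_c ≈ 63.1 mm

Mid-depth of clay below the ground surface: z = 2.7 + 5.7/2 = 5.55 m.
Total vertical stress at mid-clay: σ_v = 18.6×2.7 + 18.8×2.85 = 103.8 kPa.
Pore pressure: u = 9.81×(5.55 − 0.91) = 45.518 kPa.
Initial effective stress: σ'_0 = σ_v − u = 103.8 − 45.518 = 58.282 kPa.
Stress increase at mid-clay by the 2:1 spreading method:
Δσ ≈ qD²/(D+z)² = 235×2²/(2+5.55)² = 16.491 kPa
Final effective stress: σ'_f = 58.282 + 16.491 = 74.773 kPa.
σ'_f = 74.773 > σ'_p = 63 kPa, so the stress path crosses the preconsolidation pressure — recompression up to σ'_p, then virgin compression beyond:
S_c = H/(1+e₀)·[C_r·log₁₀(σ'_p/σ'_0) + C_c·log₁₀(σ'_f/σ'_p)]
    = 5.7/2.14 × [0.085×log₁₀(63/58.282) + 0.28×log₁₀(74.773/63)]
    = 2.6636 × [0.0028735 + 0.020833] = 0.06314 m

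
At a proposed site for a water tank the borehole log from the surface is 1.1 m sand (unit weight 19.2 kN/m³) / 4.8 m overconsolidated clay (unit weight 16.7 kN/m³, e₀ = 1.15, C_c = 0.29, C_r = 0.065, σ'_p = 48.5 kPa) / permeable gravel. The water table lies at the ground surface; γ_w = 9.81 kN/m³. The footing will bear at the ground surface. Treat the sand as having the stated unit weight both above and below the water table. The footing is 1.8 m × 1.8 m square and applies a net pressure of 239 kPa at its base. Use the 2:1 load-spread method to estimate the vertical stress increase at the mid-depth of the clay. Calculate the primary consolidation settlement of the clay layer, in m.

Mid-depth of clay below the ground surface: z = 1.1 + 4.8/2 = 3.5 m.
Total vertical stress at mid-clay: σ_v = 19.2×1.1 + 16.7×2.4 = 61.2 kPa.
Pore pressure: u = 9.81×(3.5 − 0) = 34.335 kPa.
Initial effective stress: σ'_0 = σ_v − u = 61.2 − 34.335 = 26.865 kPa.
Stress increase at mid-clay by the 2:1 spreading method:
Δσ = qBL/((B+z)(L+z)) = 239×1.8×1.8/((1.8+3.5)(1.8+3.5)) = 27.567 kPa
Final effective stress: σ'_f = 26.865 + 27.567 = 54.432 kPa.
σ'_f = 54.432 > σ'_p = 48.5 kPa, so the stress path crosses the preconsolidation pressure — recompression up to σ'_p, then virgin compression beyond:
S_c = H/(1+e₀)·[C_r·log₁₀(σ'_p/σ'_0) + C_c·log₁₀(σ'_f/σ'_p)]
    = 4.8/2.15 × [0.065×log₁₀(48.5/26.865) + 0.29×log₁₀(54.432/48.5)]
    = 2.2326 × [0.016676 + 0.014533] = 0.06968 m

S_c ≈ 0.0697 m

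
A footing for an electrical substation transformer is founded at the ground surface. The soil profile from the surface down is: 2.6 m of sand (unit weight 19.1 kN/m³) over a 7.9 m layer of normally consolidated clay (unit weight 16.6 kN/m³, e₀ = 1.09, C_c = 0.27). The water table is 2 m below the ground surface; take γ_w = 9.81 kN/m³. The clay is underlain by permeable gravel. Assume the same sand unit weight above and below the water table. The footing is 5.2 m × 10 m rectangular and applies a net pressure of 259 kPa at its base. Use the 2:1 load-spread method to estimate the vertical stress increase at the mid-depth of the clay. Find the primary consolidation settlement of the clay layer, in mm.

Mid-depth of clay below the ground surface: z = 2.6 + 7.9/2 = 6.55 m.
Total vertical stress at mid-clay: σ_v = 19.1×2.6 + 16.6×3.95 = 115.23 kPa.
Pore pressure: u = 9.81×(6.55 − 2) = 44.636 kPa.
Initial effective stress: σ'_0 = σ_v − u = 115.23 − 44.636 = 70.594 kPa.
Stress increase at mid-clay by the 2:1 spreading method:
Δσ = qBL/((B+z)(L+z)) = 259×5.2×10/((5.2+6.55)(10+6.55)) = 69.258 kPa
Final effective stress: σ'_f = σ'_0 + Δσ = 70.594 + 69.258 = 139.85 kPa.
Normally consolidated clay, so the full stress increment lies on the virgin compression line:
S_c = C_c·H/(1+e₀)·log₁₀(σ'_f/σ'_0) = 0.27×7.9/(1+1.09)×log₁₀(139.85/70.594)
    = 1.0206 × 0.29689 = 0.303 m

S_c ≈ 303 mm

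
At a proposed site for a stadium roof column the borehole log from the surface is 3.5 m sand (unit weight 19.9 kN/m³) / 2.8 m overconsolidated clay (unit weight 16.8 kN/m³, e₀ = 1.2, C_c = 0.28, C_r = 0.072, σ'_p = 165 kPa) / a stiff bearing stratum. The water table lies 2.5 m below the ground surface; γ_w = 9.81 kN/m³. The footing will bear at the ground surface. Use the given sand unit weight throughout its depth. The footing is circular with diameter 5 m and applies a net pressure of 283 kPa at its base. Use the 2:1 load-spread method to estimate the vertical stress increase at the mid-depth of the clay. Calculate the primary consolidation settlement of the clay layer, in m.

Mid-depth of clay below the ground surface: z = 3.5 + 2.8/2 = 4.9 m.
Total vertical stress at mid-clay: σ_v = 19.9×3.5 + 16.8×1.4 = 93.17 kPa.
Pore pressure: u = 9.81×(4.9 − 2.5) = 23.544 kPa.
Initial effective stress: σ'_0 = σ_v − u = 93.17 − 23.544 = 69.626 kPa.
Stress increase at mid-clay by the 2:1 spreading method:
Δσ ≈ qD²/(D+z)² = 283×5²/(5+4.9)² = 72.187 kPa
Final effective stress: σ'_f = 69.626 + 72.187 = 141.81 kPa.
σ'_f = 141.81 ≤ σ'_p = 165 kPa, so the clay remains overconsolidated and only the recompression index applies:
S_c = C_r·H/(1+e₀)·log₁₀(σ'_f/σ'_0) = 0.072×2.8/2.2×log₁₀(141.81/69.626)
    = 0.091634 × 0.30894 = 0.02831 m

S_c ≈ 0.0283 m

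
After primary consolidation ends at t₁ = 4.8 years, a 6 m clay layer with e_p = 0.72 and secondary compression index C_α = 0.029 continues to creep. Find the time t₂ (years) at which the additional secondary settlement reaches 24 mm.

S_s = C_α·H/(1+e_p)·log₁₀(t₂/t₁) ⇒ log₁₀(t₂/t₁) = S_s·(1+e_p)/(C_α·H).
log₁₀(t₂/t₁) = 0.024 × (1+0.72) / (0.029×6) = 0.2372
t₂ = t₁ × 10^0.2372 = 4.8 × 1.727 = 8.289 years

t₂ ≈ 8.29 years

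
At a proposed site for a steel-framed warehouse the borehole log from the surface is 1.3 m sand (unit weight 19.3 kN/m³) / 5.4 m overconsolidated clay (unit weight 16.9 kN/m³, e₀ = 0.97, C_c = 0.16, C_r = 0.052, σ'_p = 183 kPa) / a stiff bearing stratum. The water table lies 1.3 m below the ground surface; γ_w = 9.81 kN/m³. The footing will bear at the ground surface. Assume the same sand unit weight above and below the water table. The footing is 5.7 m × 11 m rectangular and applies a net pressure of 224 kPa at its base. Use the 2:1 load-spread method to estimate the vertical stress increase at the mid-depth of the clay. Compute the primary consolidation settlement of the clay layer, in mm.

Mid-depth of clay below the ground surface: z = 1.3 + 5.4/2 = 4 m.
Total vertical stress at mid-clay: σ_v = 19.3×1.3 + 16.9×2.7 = 70.72 kPa.
Pore pressure: u = 9.81×(4 − 1.3) = 26.487 kPa.
Initial effective stress: σ'_0 = σ_v − u = 70.72 − 26.487 = 44.233 kPa.
Stress increase at mid-clay by the 2:1 spreading method:
Δσ = qBL/((B+z)(L+z)) = 224×5.7×11/((5.7+4)(11+4)) = 96.528 kPa
Final effective stress: σ'_f = 44.233 + 96.528 = 140.76 kPa.
σ'_f = 140.76 ≤ σ'_p = 183 kPa, so the clay remains overconsolidated and only the recompression index applies:
S_c = C_r·H/(1+e₀)·log₁₀(σ'_f/σ'_0) = 0.052×5.4/1.97×log₁₀(140.76/44.233)
    = 0.14254 × 0.50273 = 0.07166 m

S_c ≈ 71.7 mm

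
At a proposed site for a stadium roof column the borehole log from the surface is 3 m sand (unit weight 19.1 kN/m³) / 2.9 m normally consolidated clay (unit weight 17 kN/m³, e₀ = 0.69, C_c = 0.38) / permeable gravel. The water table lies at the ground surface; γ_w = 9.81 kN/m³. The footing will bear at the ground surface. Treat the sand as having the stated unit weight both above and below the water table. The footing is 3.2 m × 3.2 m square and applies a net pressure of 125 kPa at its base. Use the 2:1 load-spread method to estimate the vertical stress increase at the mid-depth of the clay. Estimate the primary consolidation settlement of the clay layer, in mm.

Mid-depth of clay below the ground surface: z = 3 + 2.9/2 = 4.45 m.
Total vertical stress at mid-clay: σ_v = 19.1×3 + 17×1.45 = 81.95 kPa.
Pore pressure: u = 9.81×(4.45 − 0) = 43.655 kPa.
Initial effective stress: σ'_0 = σ_v − u = 81.95 − 43.655 = 38.295 kPa.
Stress increase at mid-clay by the 2:1 spreading method:
Δσ = qBL/((B+z)(L+z)) = 125×3.2×3.2/((3.2+4.45)(3.2+4.45)) = 21.872 kPa
Final effective stress: σ'_f = σ'_0 + Δσ = 38.295 + 21.872 = 60.167 kPa.
Normally consolidated clay, so the full stress increment lies on the virgin compression line:
S_c = C_c·H/(1+e₀)·log₁₀(σ'_f/σ'_0) = 0.38×2.9/(1+0.69)×log₁₀(60.167/38.295)
    = 0.65207 × 0.19622 = 0.1279 m

S_c ≈ 128 mm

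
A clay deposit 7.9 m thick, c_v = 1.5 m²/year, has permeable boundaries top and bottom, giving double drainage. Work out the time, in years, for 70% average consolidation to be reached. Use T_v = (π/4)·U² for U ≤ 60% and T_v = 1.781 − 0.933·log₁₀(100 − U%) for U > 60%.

t ≈ 4.19 years

Drainage path length: H_d = H/2 = 3.95 m (double drainage).
U > 60%: T_v = 1.781 − 0.933·log₁₀(100 − 70) = 0.40285.
t = T_v·H_d²/c_v = 0.40285×3.95²/1.5 = 4.19 years.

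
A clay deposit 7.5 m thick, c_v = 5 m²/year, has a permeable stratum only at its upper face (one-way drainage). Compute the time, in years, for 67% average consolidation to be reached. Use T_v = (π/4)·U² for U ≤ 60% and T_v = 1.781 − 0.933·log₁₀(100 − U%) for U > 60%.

Drainage path length: H_d = H = 7.5 m (single drainage).
U > 60%: T_v = 1.781 − 0.933·log₁₀(100 − 67) = 0.36423.
t = T_v·H_d²/c_v = 0.36423×7.5²/5 = 4.098 years.

t ≈ 4.1 years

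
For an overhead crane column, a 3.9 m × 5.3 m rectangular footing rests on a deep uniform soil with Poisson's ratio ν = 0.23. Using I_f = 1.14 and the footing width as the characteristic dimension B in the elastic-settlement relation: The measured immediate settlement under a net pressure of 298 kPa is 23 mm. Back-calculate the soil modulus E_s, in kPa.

S_e = q·B·(1−ν²)/E_s · I_f  ⇒  E_s = q·B·(1−ν²)·I_f / S_e.
E_s = 298 × 3.9 × 0.9471 × 1.14 / 0.023 = 54560 kPa

E_s ≈ 54600 kPa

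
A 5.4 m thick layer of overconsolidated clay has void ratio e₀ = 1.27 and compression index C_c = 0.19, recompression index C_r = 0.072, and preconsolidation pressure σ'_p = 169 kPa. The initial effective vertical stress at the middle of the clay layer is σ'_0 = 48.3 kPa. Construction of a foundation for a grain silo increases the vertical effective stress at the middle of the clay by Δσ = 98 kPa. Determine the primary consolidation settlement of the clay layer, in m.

S_c ≈ 0.0824 m

Final effective stress: σ'_f = 48.3 + 98 = 146.3 kPa.
σ'_f = 146.3 ≤ σ'_p = 169 kPa, so the clay remains overconsolidated and only the recompression index applies:
S_c = C_r·H/(1+e₀)·log₁₀(σ'_f/σ'_0) = 0.072×5.4/2.27×log₁₀(146.3/48.3)
    = 0.17128 × 0.4813 = 0.08244 m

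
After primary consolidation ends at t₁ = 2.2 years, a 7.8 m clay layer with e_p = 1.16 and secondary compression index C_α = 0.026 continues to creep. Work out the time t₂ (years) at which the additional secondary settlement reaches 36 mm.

S_s = C_α·H/(1+e_p)·log₁₀(t₂/t₁) ⇒ log₁₀(t₂/t₁) = S_s·(1+e_p)/(C_α·H).
log₁₀(t₂/t₁) = 0.036 × (1+1.16) / (0.026×7.8) = 0.3834
t₂ = t₁ × 10^0.3834 = 2.2 × 2.418 = 5.319 years

t₂ ≈ 5.32 years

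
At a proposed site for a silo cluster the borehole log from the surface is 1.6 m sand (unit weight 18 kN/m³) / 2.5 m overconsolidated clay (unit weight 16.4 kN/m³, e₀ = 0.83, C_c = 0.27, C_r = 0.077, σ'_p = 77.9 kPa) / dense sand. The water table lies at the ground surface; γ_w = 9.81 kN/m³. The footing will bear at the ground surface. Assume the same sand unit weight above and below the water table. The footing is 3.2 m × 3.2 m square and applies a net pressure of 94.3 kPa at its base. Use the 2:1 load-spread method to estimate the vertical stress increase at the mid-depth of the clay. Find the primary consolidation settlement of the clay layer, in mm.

S_c ≈ 36.8 mm

Mid-depth of clay below the ground surface: z = 1.6 + 2.5/2 = 2.85 m.
Total vertical stress at mid-clay: σ_v = 18×1.6 + 16.4×1.25 = 49.3 kPa.
Pore pressure: u = 9.81×(2.85 − 0) = 27.959 kPa.
Initial effective stress: σ'_0 = σ_v − u = 49.3 − 27.959 = 21.341 kPa.
Stress increase at mid-clay by the 2:1 spreading method:
Δσ = qBL/((B+z)(L+z)) = 94.3×3.2×3.2/((3.2+2.85)(3.2+2.85)) = 26.382 kPa
Final effective stress: σ'_f = 21.341 + 26.382 = 47.723 kPa.
σ'_f = 47.723 ≤ σ'_p = 77.9 kPa, so the clay remains overconsolidated and only the recompression index applies:
S_c = C_r·H/(1+e₀)·log₁₀(σ'_f/σ'_0) = 0.077×2.5/1.83×log₁₀(47.723/21.341)
    = 0.10519 × 0.34951 = 0.03676 m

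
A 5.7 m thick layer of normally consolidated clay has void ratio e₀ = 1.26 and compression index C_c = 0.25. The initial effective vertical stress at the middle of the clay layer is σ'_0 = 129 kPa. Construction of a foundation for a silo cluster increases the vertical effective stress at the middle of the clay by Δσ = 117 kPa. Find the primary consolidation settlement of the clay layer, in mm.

Final effective stress: σ'_f = σ'_0 + Δσ = 129 + 117 = 246 kPa.
Normally consolidated clay, so the full stress increment lies on the virgin compression line:
S_c = C_c·H/(1+e₀)·log₁₀(σ'_f/σ'_0) = 0.25×5.7/(1+1.26)×log₁₀(246/129)
    = 0.63053 × 0.28035 = 0.1768 m

S_c ≈ 177 mm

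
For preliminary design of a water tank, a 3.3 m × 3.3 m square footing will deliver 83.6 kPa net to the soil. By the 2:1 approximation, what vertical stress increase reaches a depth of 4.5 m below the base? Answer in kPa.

By the 2:1 method the load spreads at 1 horizontal : 2 vertical, so at depth z the loaded area has grown by z in each plan dimension:
Δσ = qBL/((B+z)(L+z)) = 83.6×3.3×3.3/((3.3+4.5)(3.3+4.5)) = 14.964 kPa

Δσ_z ≈ 15 kPa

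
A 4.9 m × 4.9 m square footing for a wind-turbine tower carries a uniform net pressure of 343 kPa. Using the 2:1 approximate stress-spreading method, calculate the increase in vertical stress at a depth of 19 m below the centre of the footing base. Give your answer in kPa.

By the 2:1 method the load spreads at 1 horizontal : 2 vertical, so at depth z the loaded area has grown by z in each plan dimension:
Δσ = qBL/((B+z)(L+z)) = 343×4.9×4.9/((4.9+19)(4.9+19)) = 14.418 kPa

Δσ_z ≈ 14.4 kPa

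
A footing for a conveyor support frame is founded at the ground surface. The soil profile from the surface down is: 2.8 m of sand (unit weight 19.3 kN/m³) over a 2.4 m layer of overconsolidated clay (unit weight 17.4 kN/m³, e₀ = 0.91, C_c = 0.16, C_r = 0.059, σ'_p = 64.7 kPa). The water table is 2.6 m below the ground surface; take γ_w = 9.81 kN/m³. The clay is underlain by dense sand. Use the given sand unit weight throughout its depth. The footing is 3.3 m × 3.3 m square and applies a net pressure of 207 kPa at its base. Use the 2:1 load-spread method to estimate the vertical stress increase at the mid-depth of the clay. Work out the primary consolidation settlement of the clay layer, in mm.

Mid-depth of clay below the ground surface: z = 2.8 + 2.4/2 = 4 m.
Total vertical stress at mid-clay: σ_v = 19.3×2.8 + 17.4×1.2 = 74.92 kPa.
Pore pressure: u = 9.81×(4 − 2.6) = 13.734 kPa.
Initial effective stress: σ'_0 = σ_v − u = 74.92 − 13.734 = 61.186 kPa.
Stress increase at mid-clay by the 2:1 spreading method:
Δσ = qBL/((B+z)(L+z)) = 207×3.3×3.3/((3.3+4)(3.3+4)) = 42.301 kPa
Final effective stress: σ'_f = 61.186 + 42.301 = 103.49 kPa.
σ'_f = 103.49 > σ'_p = 64.7 kPa, so the stress path crosses the preconsolidation pressure — recompression up to σ'_p, then virgin compression beyond:
S_c = H/(1+e₀)·[C_r·log₁₀(σ'_p/σ'_0) + C_c·log₁₀(σ'_f/σ'_p)]
    = 2.4/1.91 × [0.059×log₁₀(64.7/61.186) + 0.16×log₁₀(103.49/64.7)]
    = 1.2565 × [0.0014309 + 0.032639] = 0.04281 m

S_c ≈ 42.8 mm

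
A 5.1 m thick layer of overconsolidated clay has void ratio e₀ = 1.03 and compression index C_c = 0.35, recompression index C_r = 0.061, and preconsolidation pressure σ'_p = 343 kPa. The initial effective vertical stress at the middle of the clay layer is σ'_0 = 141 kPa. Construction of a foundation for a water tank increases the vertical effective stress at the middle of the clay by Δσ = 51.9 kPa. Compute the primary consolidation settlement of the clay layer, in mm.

S_c ≈ 20.9 mm

Final effective stress: σ'_f = 141 + 51.9 = 192.9 kPa.
σ'_f = 192.9 ≤ σ'_p = 343 kPa, so the clay remains overconsolidated and only the recompression index applies:
S_c = C_r·H/(1+e₀)·log₁₀(σ'_f/σ'_0) = 0.061×5.1/2.03×log₁₀(192.9/141)
    = 0.15325 × 0.13611 = 0.02086 m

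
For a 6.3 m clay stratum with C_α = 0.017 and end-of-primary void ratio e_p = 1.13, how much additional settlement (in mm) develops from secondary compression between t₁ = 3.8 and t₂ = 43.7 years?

Secondary compression: S_s = C_α·H/(1+e_p)·log₁₀(t₂/t₁)
S_s = 0.017×6.3/(1+1.13)×log₁₀(43.7/3.8)
    = 0.05028 × 1.061 = 0.05333 m

S_s ≈ 53.3 mm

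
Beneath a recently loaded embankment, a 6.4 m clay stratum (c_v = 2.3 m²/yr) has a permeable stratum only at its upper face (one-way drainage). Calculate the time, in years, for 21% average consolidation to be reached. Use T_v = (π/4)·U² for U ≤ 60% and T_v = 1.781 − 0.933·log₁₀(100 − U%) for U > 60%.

Drainage path length: H_d = H = 6.4 m (single drainage).
U ≤ 60%: T_v = (π/4)·U² = (π/4)×0.21² = 0.034636.
t = T_v·H_d²/c_v = 0.034636×6.4²/2.3 = 0.6168 years.

t ≈ 0.617 years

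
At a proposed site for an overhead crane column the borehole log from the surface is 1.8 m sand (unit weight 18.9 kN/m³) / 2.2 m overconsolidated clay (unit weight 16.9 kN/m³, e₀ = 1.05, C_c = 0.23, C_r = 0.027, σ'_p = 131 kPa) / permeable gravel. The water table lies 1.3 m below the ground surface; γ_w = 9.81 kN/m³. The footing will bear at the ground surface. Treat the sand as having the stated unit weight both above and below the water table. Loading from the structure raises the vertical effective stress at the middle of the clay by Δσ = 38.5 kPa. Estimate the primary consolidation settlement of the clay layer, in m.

Mid-depth of clay below the ground surface: z = 1.8 + 2.2/2 = 2.9 m.
Total vertical stress at mid-clay: σ_v = 18.9×1.8 + 16.9×1.1 = 52.61 kPa.
Pore pressure: u = 9.81×(2.9 − 1.3) = 15.696 kPa.
Initial effective stress: σ'_0 = σ_v − u = 52.61 − 15.696 = 36.914 kPa.
Final effective stress: σ'_f = 36.914 + 38.5 = 75.414 kPa.
σ'_f = 75.414 ≤ σ'_p = 131 kPa, so the clay remains overconsolidated and only the recompression index applies:
S_c = C_r·H/(1+e₀)·log₁₀(σ'_f/σ'_0) = 0.027×2.2/2.05×log₁₀(75.414/36.914)
    = 0.028976 × 0.31026 = 0.00899 m

S_c ≈ 0.00899 m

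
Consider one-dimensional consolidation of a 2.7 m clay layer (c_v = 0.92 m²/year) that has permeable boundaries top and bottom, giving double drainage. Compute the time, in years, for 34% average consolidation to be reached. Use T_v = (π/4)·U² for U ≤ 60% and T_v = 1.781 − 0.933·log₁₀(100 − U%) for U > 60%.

Drainage path length: H_d = H/2 = 1.35 m (double drainage).
U ≤ 60%: T_v = (π/4)·U² = (π/4)×0.34² = 0.090792.
t = T_v·H_d²/c_v = 0.090792×1.35²/0.92 = 0.1799 years.

t ≈ 0.18 years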